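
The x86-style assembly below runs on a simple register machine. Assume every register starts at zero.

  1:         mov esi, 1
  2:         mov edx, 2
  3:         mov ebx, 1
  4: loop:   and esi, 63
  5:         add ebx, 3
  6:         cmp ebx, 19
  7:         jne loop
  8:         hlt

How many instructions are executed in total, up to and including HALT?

esi=1
edx=2
ebx=1
esi=1&63=1
ebx=1+3=4
cmp ebx, 19  (cmp 4,19)
jne loop: taken
esi=1&63=1
ebx=4+3=7
cmp ebx, 19  (cmp 7,19)
jne loop: taken
esi=1&63=1
ebx=7+3=10
cmp ebx, 19  (cmp 10,19)
jne loop: taken
esi=1&63=1
ebx=10+3=13
cmp ebx, 19  (cmp 13,19)
jne loop: taken
esi=1&63=1
ebx=13+3=16
cmp ebx, 19  (cmp 16,19)
jne loop: taken
esi=1&63=1
ebx=16+3=19
cmp ebx, 19  (cmp 19,19)
jne loop: not taken
halt.
Total executed instructions: 28.

28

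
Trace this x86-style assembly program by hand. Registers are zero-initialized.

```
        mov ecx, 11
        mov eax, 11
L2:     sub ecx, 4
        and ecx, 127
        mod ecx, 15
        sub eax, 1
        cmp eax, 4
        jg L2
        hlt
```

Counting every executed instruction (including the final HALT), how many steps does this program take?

45

mov ecx, 11 → ecx=11
mov eax, 11 → eax=11
sub ecx, 4 → ecx=11-4=7
and ecx, 127 → ecx=7&127=7
mod ecx, 15 → ecx=7%15=7
sub eax, 1 → eax=11-1=10
cmp eax, 4  (cmp 10,4)
jg L2: taken
sub ecx, 4 → ecx=7-4=3
and ecx, 127 → ecx=3&127=3
mod ecx, 15 → ecx=3%15=3
sub eax, 1 → eax=10-1=9
cmp eax, 4  (cmp 9,4)
jg L2: taken
sub ecx, 4 → ecx=3-4=-1
and ecx, 127 → ecx=(-1)&127=127
mod ecx, 15 → ecx=127%15=7
sub eax, 1 → eax=9-1=8
cmp eax, 4  (cmp 8,4)
jg L2: taken
sub ecx, 4 → ecx=7-4=3
and ecx, 127 → ecx=3&127=3
mod ecx, 15 → ecx=3%15=3
sub eax, 1 → eax=8-1=7
cmp eax, 4  (cmp 7,4)
jg L2: taken
sub ecx, 4 → ecx=3-4=-1
and ecx, 127 → ecx=(-1)&127=127
mod ecx, 15 → ecx=127%15=7
sub eax, 1 → eax=7-1=6
cmp eax, 4  (cmp 6,4)
jg L2: taken
sub ecx, 4 → ecx=7-4=3
and ecx, 127 → ecx=3&127=3
mod ecx, 15 → ecx=3%15=3
sub eax, 1 → eax=6-1=5
cmp eax, 4  (cmp 5,4)
jg L2: taken
sub ecx, 4 → ecx=3-4=-1
and ecx, 127 → ecx=(-1)&127=127
mod ecx, 15 → ecx=127%15=7
sub eax, 1 → eax=5-1=4
cmp eax, 4  (cmp 4,4)
jg L2: not taken
halt.
Total executed instructions: 45.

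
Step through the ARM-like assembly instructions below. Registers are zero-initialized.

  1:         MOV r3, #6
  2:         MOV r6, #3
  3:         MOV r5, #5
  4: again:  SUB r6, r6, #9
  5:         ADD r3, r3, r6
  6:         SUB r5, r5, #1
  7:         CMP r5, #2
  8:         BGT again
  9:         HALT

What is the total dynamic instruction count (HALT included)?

19

r3=6
r6=3
r5=5
r6=3-9=-6
r3=6+(-6)=0
r5=5-1=4
CMP r5, #2  (cmp 4,2)
BGT again: taken
r6=(-6)-9=-15
r3=0+(-15)=-15
r5=4-1=3
CMP r5, #2  (cmp 3,2)
BGT again: taken
r6=(-15)-9=-24
r3=(-15)+(-24)=-39
r5=3-1=2
CMP r5, #2  (cmp 2,2)
BGT again: not taken
halt.
Total executed instructions: 19.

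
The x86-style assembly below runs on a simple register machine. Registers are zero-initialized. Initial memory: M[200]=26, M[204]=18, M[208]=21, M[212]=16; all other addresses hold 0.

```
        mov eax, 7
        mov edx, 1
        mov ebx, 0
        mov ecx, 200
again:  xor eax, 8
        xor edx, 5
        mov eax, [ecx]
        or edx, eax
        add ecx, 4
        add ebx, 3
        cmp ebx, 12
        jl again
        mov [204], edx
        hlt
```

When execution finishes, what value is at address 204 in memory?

eax=7
edx=1
ebx=0
ecx=200
eax=7^8=15
edx=1^5=4
eax=M[200]=26
edx=4|26=30
ecx=200+4=204
ebx=0+3=3
cmp ebx, 12  (cmp 3,12)
jl again: taken
eax=26^8=18
edx=30^5=27
eax=M[204]=18
edx=27|18=27
ecx=204+4=208
ebx=3+3=6
cmp ebx, 12  (cmp 6,12)
jl again: taken
eax=18^8=26
edx=27^5=30
eax=M[208]=21
edx=30|21=31
ecx=208+4=212
ebx=6+3=9
cmp ebx, 12  (cmp 9,12)
jl again: taken
eax=21^8=29
edx=31^5=26
eax=M[212]=16
edx=26|16=26
ecx=212+4=216
ebx=9+3=12
cmp ebx, 12  (cmp 12,12)
jl again: not taken
mov [204], edx → M[204]=26
halt.

26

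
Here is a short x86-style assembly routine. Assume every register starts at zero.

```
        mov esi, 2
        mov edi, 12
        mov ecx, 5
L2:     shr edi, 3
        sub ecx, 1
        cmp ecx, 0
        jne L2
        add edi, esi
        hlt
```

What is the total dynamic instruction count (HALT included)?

25

esi=2
edi=12
ecx=5
edi=12>>3=1
ecx=5-1=4
cmp ecx, 0  (cmp 4,0)
jne L2: taken
edi=1>>3=0
ecx=4-1=3
cmp ecx, 0  (cmp 3,0)
jne L2: taken
edi=0>>3=0
ecx=3-1=2
cmp ecx, 0  (cmp 2,0)
jne L2: taken
edi=0>>3=0
ecx=2-1=1
cmp ecx, 0  (cmp 1,0)
jne L2: taken
edi=0>>3=0
ecx=1-1=0
cmp ecx, 0  (cmp 0,0)
jne L2: not taken
edi=0+2=2
halt.
Total executed instructions: 25.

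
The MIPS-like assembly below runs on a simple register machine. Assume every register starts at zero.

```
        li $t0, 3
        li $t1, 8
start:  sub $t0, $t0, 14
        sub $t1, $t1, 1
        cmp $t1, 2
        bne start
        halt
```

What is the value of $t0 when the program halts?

$t0=3
$t1=8
$t0=3-14=-11
$t1=8-1=7
cmp $t1, 2  (cmp 7,2)
bne start: taken
$t0=(-11)-14=-25
$t1=7-1=6
cmp $t1, 2  (cmp 6,2)
bne start: taken
$t0=(-25)-14=-39
$t1=6-1=5
cmp $t1, 2  (cmp 5,2)
bne start: taken
$t0=(-39)-14=-53
$t1=5-1=4
cmp $t1, 2  (cmp 4,2)
bne start: taken
$t0=(-53)-14=-67
$t1=4-1=3
cmp $t1, 2  (cmp 3,2)
bne start: taken
$t0=(-67)-14=-81
$t1=3-1=2
cmp $t1, 2  (cmp 2,2)
bne start: not taken
halt.

-81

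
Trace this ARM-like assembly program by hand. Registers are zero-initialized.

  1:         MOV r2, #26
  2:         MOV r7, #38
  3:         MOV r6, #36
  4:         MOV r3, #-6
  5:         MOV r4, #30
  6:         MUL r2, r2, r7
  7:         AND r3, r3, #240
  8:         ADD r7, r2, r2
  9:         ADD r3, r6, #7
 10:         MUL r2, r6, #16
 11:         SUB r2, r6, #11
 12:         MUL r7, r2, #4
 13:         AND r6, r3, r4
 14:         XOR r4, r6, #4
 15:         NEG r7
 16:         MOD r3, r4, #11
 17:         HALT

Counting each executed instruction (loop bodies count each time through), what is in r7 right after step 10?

1976

after MOV r2, #26: r2=26
after MOV r7, #38: r7=38
after MOV r6, #36: r6=36
after MOV r3, #-6: r3=-6
after MOV r4, #30: r4=30
after MUL r2, r2, r7: r2=26*38=988
after AND r3, r3, #240: r3=(-6)&240=240
after ADD r7, r2, r2: r7=988+988=1976
after ADD r3, r6, #7: r3=36+7=43
after MUL r2, r6, #16: r2=36*16=576
After step 10: r7 = 1976.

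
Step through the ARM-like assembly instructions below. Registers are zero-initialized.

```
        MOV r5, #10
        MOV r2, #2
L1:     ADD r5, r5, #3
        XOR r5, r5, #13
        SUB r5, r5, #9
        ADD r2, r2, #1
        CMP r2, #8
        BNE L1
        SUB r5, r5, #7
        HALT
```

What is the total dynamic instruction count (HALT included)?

40

after MOV r5, #10: r5=10
after MOV r2, #2: r2=2
after ADD r5, r5, #3: r5=10+3=13
after XOR r5, r5, #13: r5=13^13=0
after SUB r5, r5, #9: r5=0-9=-9
after ADD r2, r2, #1: r2=2+1=3
CMP r2, #8  (cmp 3,8)
BNE L1: taken
after ADD r5, r5, #3: r5=(-9)+3=-6
after XOR r5, r5, #13: r5=(-6)^13=-9
after SUB r5, r5, #9: r5=(-9)-9=-18
after ADD r2, r2, #1: r2=3+1=4
CMP r2, #8  (cmp 4,8)
BNE L1: taken
after ADD r5, r5, #3: r5=(-18)+3=-15
after XOR r5, r5, #13: r5=(-15)^13=-4
after SUB r5, r5, #9: r5=(-4)-9=-13
after ADD r2, r2, #1: r2=4+1=5
CMP r2, #8  (cmp 5,8)
BNE L1: taken
after ADD r5, r5, #3: r5=(-13)+3=-10
after XOR r5, r5, #13: r5=(-10)^13=-5
after SUB r5, r5, #9: r5=(-5)-9=-14
after ADD r2, r2, #1: r2=5+1=6
CMP r2, #8  (cmp 6,8)
BNE L1: taken
after ADD r5, r5, #3: r5=(-14)+3=-11
after XOR r5, r5, #13: r5=(-11)^13=-8
after SUB r5, r5, #9: r5=(-8)-9=-17
after ADD r2, r2, #1: r2=6+1=7
CMP r2, #8  (cmp 7,8)
BNE L1: taken
after ADD r5, r5, #3: r5=(-17)+3=-14
after XOR r5, r5, #13: r5=(-14)^13=-1
after SUB r5, r5, #9: r5=(-1)-9=-10
after ADD r2, r2, #1: r2=7+1=8
CMP r2, #8  (cmp 8,8)
BNE L1: not taken
after SUB r5, r5, #7: r5=(-10)-7=-17
halt.
Total executed instructions: 40.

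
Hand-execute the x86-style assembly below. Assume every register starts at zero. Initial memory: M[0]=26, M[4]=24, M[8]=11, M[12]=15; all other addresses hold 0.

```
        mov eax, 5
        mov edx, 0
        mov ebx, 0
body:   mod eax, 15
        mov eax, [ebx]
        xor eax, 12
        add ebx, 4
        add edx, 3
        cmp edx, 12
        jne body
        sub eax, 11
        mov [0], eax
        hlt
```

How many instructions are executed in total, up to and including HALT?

mov eax, 5 → eax=5
mov edx, 0 → edx=0
mov ebx, 0 → ebx=0
mod eax, 15 → eax=5%15=5
mov eax, [ebx] → eax=M[0]=26
xor eax, 12 → eax=26^12=22
add ebx, 4 → ebx=0+4=4
add edx, 3 → edx=0+3=3
cmp edx, 12  (cmp 3,12)
jne body: taken
mod eax, 15 → eax=22%15=7
mov eax, [ebx] → eax=M[4]=24
xor eax, 12 → eax=24^12=20
add ebx, 4 → ebx=4+4=8
add edx, 3 → edx=3+3=6
cmp edx, 12  (cmp 6,12)
jne body: taken
mod eax, 15 → eax=20%15=5
mov eax, [ebx] → eax=M[8]=11
xor eax, 12 → eax=11^12=7
add ebx, 4 → ebx=8+4=12
add edx, 3 → edx=6+3=9
cmp edx, 12  (cmp 9,12)
jne body: taken
mod eax, 15 → eax=7%15=7
mov eax, [ebx] → eax=M[12]=15
xor eax, 12 → eax=15^12=3
add ebx, 4 → ebx=12+4=16
add edx, 3 → edx=9+3=12
cmp edx, 12  (cmp 12,12)
jne body: not taken
sub eax, 11 → eax=3-11=-8
mov [0], eax → M[0]=-8
halt.
Total executed instructions: 34.

34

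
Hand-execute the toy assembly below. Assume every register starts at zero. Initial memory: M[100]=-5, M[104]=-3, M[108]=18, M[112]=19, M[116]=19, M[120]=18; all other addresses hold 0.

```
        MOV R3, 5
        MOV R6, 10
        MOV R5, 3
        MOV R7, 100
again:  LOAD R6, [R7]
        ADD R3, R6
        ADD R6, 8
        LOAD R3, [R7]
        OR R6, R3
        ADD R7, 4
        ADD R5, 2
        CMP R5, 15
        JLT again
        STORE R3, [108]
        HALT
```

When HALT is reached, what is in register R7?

MOV R3, 5 → R3=5
MOV R6, 10 → R6=10
MOV R5, 3 → R5=3
MOV R7, 100 → R7=100
LOAD R6, [R7] → R6=M[100]=-5
ADD R3, R6 → R3=5+(-5)=0
ADD R6, 8 → R6=(-5)+8=3
LOAD R3, [R7] → R3=M[100]=-5
OR R6, R3 → R6=3|(-5)=-5
ADD R7, 4 → R7=100+4=104
ADD R5, 2 → R5=3+2=5
CMP R5, 15  (cmp 5,15)
JLT again: taken
LOAD R6, [R7] → R6=M[104]=-3
ADD R3, R6 → R3=(-5)+(-3)=-8
ADD R6, 8 → R6=(-3)+8=5
LOAD R3, [R7] → R3=M[104]=-3
OR R6, R3 → R6=5|(-3)=-3
ADD R7, 4 → R7=104+4=108
ADD R5, 2 → R5=5+2=7
CMP R5, 15  (cmp 7,15)
JLT again: taken
LOAD R6, [R7] → R6=M[108]=18
ADD R3, R6 → R3=(-3)+18=15
ADD R6, 8 → R6=18+8=26
LOAD R3, [R7] → R3=M[108]=18
OR R6, R3 → R6=26|18=26
ADD R7, 4 → R7=108+4=112
ADD R5, 2 → R5=7+2=9
CMP R5, 15  (cmp 9,15)
JLT again: taken
LOAD R6, [R7] → R6=M[112]=19
ADD R3, R6 → R3=18+19=37
ADD R6, 8 → R6=19+8=27
LOAD R3, [R7] → R3=M[112]=19
OR R6, R3 → R6=27|19=27
ADD R7, 4 → R7=112+4=116
ADD R5, 2 → R5=9+2=11
CMP R5, 15  (cmp 11,15)
JLT again: taken
LOAD R6, [R7] → R6=M[116]=19
ADD R3, R6 → R3=19+19=38
ADD R6, 8 → R6=19+8=27
LOAD R3, [R7] → R3=M[116]=19
OR R6, R3 → R6=27|19=27
ADD R7, 4 → R7=116+4=120
ADD R5, 2 → R5=11+2=13
CMP R5, 15  (cmp 13,15)
JLT again: taken
LOAD R6, [R7] → R6=M[120]=18
ADD R3, R6 → R3=19+18=37
ADD R6, 8 → R6=18+8=26
LOAD R3, [R7] → R3=M[120]=18
OR R6, R3 → R6=26|18=26
ADD R7, 4 → R7=120+4=124
ADD R5, 2 → R5=13+2=15
CMP R5, 15  (cmp 15,15)
JLT again: not taken
STORE R3, [108] → M[108]=18
halt.

124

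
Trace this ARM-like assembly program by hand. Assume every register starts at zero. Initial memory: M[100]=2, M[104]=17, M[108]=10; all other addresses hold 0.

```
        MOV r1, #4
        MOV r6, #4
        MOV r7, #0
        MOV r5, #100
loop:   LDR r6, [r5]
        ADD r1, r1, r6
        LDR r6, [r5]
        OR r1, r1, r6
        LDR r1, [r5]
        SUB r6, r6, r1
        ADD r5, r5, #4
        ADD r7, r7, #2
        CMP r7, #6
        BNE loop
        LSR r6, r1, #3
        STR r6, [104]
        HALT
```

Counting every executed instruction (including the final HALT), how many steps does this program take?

after MOV r1, #4: r1=4
after MOV r6, #4: r6=4
after MOV r7, #0: r7=0
after MOV r5, #100: r5=100
after LDR r6, [r5]: r6=M[100]=2
after ADD r1, r1, r6: r1=4+2=6
after LDR r6, [r5]: r6=M[100]=2
after OR r1, r1, r6: r1=6|2=6
after LDR r1, [r5]: r1=M[100]=2
after SUB r6, r6, r1: r6=2-2=0
after ADD r5, r5, #4: r5=100+4=104
after ADD r7, r7, #2: r7=0+2=2
CMP r7, #6  (cmp 2,6)
BNE loop: taken
after LDR r6, [r5]: r6=M[104]=17
after ADD r1, r1, r6: r1=2+17=19
after LDR r6, [r5]: r6=M[104]=17
after OR r1, r1, r6: r1=19|17=19
after LDR r1, [r5]: r1=M[104]=17
after SUB r6, r6, r1: r6=17-17=0
after ADD r5, r5, #4: r5=104+4=108
after ADD r7, r7, #2: r7=2+2=4
CMP r7, #6  (cmp 4,6)
BNE loop: taken
after LDR r6, [r5]: r6=M[108]=10
after ADD r1, r1, r6: r1=17+10=27
after LDR r6, [r5]: r6=M[108]=10
after OR r1, r1, r6: r1=27|10=27
after LDR r1, [r5]: r1=M[108]=10
after SUB r6, r6, r1: r6=10-10=0
after ADD r5, r5, #4: r5=108+4=112
after ADD r7, r7, #2: r7=4+2=6
CMP r7, #6  (cmp 6,6)
BNE loop: not taken
after LSR r6, r1, #3: r6=10>>3=1
STR r6, [104] → M[104]=1
halt.
Total executed instructions: 37.

37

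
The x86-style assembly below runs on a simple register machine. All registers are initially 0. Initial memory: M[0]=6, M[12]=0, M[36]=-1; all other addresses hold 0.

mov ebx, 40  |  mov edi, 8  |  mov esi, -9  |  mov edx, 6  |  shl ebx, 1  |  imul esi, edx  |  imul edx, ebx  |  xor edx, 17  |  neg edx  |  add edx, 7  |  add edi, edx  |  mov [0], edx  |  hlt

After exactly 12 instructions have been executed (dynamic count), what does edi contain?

mov ebx, 40 → ebx=40
mov edi, 8 → edi=8
mov esi, -9 → esi=-9
mov edx, 6 → edx=6
shl ebx, 1 → ebx=40<<1=80
imul esi, edx → esi=(-9)*6=-54
imul edx, ebx → edx=6*80=480
xor edx, 17 → edx=480^17=497
neg edx → edx=-(497)=-497
add edx, 7 → edx=(-497)+7=-490
add edi, edx → edi=8+(-490)=-482
mov [0], edx → M[0]=-490
After step 12: edi = -482.

-482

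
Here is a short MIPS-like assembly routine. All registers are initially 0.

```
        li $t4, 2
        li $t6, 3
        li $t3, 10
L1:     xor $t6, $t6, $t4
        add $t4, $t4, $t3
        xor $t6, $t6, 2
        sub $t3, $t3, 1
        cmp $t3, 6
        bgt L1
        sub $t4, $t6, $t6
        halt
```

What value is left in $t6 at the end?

5

after li $t4, 2: $t4=2
after li $t6, 3: $t6=3
after li $t3, 10: $t3=10
after xor $t6, $t6, $t4: $t6=3^2=1
after add $t4, $t4, $t3: $t4=2+10=12
after xor $t6, $t6, 2: $t6=1^2=3
after sub $t3, $t3, 1: $t3=10-1=9
cmp $t3, 6  (cmp 9,6)
bgt L1: taken
after xor $t6, $t6, $t4: $t6=3^12=15
after add $t4, $t4, $t3: $t4=12+9=21
after xor $t6, $t6, 2: $t6=15^2=13
after sub $t3, $t3, 1: $t3=9-1=8
cmp $t3, 6  (cmp 8,6)
bgt L1: taken
after xor $t6, $t6, $t4: $t6=13^21=24
after add $t4, $t4, $t3: $t4=21+8=29
after xor $t6, $t6, 2: $t6=24^2=26
after sub $t3, $t3, 1: $t3=8-1=7
cmp $t3, 6  (cmp 7,6)
bgt L1: taken
after xor $t6, $t6, $t4: $t6=26^29=7
after add $t4, $t4, $t3: $t4=29+7=36
after xor $t6, $t6, 2: $t6=7^2=5
after sub $t3, $t3, 1: $t3=7-1=6
cmp $t3, 6  (cmp 6,6)
bgt L1: not taken
after sub $t4, $t6, $t6: $t4=5-5=0
halt.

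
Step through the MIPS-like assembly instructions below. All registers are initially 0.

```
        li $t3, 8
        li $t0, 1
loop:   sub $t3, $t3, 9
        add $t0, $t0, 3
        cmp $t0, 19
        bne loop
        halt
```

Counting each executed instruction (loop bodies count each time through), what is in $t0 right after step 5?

4

$t3=8
$t0=1
$t3=8-9=-1
$t0=1+3=4
cmp $t0, 19  (cmp 4,19)
After step 5: $t0 = 4.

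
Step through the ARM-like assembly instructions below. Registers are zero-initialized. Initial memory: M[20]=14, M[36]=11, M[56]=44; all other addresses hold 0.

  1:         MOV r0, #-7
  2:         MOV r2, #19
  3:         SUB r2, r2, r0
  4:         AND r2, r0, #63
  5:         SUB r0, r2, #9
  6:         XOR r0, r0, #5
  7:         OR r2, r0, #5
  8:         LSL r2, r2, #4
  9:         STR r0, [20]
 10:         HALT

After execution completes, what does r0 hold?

after MOV r0, #-7: r0=-7
after MOV r2, #19: r2=19
after SUB r2, r2, r0: r2=19-(-7)=26
after AND r2, r0, #63: r2=(-7)&63=57
after SUB r0, r2, #9: r0=57-9=48
after XOR r0, r0, #5: r0=48^5=53
after OR r2, r0, #5: r2=53|5=53
after LSL r2, r2, #4: r2=53<<4=848
STR r0, [20] → M[20]=53
halt.

53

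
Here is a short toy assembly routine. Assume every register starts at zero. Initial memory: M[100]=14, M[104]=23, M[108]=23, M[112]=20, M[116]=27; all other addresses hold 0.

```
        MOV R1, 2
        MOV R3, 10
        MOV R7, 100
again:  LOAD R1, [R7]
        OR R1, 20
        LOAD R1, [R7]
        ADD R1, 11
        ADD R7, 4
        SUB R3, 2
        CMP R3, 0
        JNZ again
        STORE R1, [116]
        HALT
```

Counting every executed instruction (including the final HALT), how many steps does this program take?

MOV R1, 2 → R1=2
MOV R3, 10 → R3=10
MOV R7, 100 → R7=100
LOAD R1, [R7] → R1=M[100]=14
OR R1, 20 → R1=14|20=30
LOAD R1, [R7] → R1=M[100]=14
ADD R1, 11 → R1=14+11=25
ADD R7, 4 → R7=100+4=104
SUB R3, 2 → R3=10-2=8
CMP R3, 0  (cmp 8,0)
JNZ again: taken
LOAD R1, [R7] → R1=M[104]=23
OR R1, 20 → R1=23|20=23
LOAD R1, [R7] → R1=M[104]=23
ADD R1, 11 → R1=23+11=34
ADD R7, 4 → R7=104+4=108
SUB R3, 2 → R3=8-2=6
CMP R3, 0  (cmp 6,0)
JNZ again: taken
LOAD R1, [R7] → R1=M[108]=23
OR R1, 20 → R1=23|20=23
LOAD R1, [R7] → R1=M[108]=23
ADD R1, 11 → R1=23+11=34
ADD R7, 4 → R7=108+4=112
SUB R3, 2 → R3=6-2=4
CMP R3, 0  (cmp 4,0)
JNZ again: taken
LOAD R1, [R7] → R1=M[112]=20
OR R1, 20 → R1=20|20=20
LOAD R1, [R7] → R1=M[112]=20
ADD R1, 11 → R1=20+11=31
ADD R7, 4 → R7=112+4=116
SUB R3, 2 → R3=4-2=2
CMP R3, 0  (cmp 2,0)
JNZ again: taken
LOAD R1, [R7] → R1=M[116]=27
OR R1, 20 → R1=27|20=31
LOAD R1, [R7] → R1=M[116]=27
ADD R1, 11 → R1=27+11=38
ADD R7, 4 → R7=116+4=120
SUB R3, 2 → R3=2-2=0
CMP R3, 0  (cmp 0,0)
JNZ again: not taken
STORE R1, [116] → M[116]=38
halt.
Total executed instructions: 45.

45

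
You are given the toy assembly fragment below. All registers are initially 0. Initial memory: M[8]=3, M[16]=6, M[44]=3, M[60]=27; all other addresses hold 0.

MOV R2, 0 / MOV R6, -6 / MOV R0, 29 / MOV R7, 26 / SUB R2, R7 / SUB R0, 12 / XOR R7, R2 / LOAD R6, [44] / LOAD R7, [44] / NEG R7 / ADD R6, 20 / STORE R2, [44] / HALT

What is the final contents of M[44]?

-26

MOV R2, 0 → R2=0
MOV R6, -6 → R6=-6
MOV R0, 29 → R0=29
MOV R7, 26 → R7=26
SUB R2, R7 → R2=0-26=-26
SUB R0, 12 → R0=29-12=17
XOR R7, R2 → R7=26^(-26)=-4
LOAD R6, [44] → R6=M[44]=3
LOAD R7, [44] → R7=M[44]=3
NEG R7 → R7=-(3)=-3
ADD R6, 20 → R6=3+20=23
STORE R2, [44] → M[44]=-26
halt.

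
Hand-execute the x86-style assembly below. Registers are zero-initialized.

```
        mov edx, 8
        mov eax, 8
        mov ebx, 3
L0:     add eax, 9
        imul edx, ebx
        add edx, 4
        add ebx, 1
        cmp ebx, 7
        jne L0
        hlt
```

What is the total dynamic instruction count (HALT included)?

mov edx, 8 → edx=8
mov eax, 8 → eax=8
mov ebx, 3 → ebx=3
add eax, 9 → eax=8+9=17
imul edx, ebx → edx=8*3=24
add edx, 4 → edx=24+4=28
add ebx, 1 → ebx=3+1=4
cmp ebx, 7  (cmp 4,7)
jne L0: taken
add eax, 9 → eax=17+9=26
imul edx, ebx → edx=28*4=112
add edx, 4 → edx=112+4=116
add ebx, 1 → ebx=4+1=5
cmp ebx, 7  (cmp 5,7)
jne L0: taken
add eax, 9 → eax=26+9=35
imul edx, ebx → edx=116*5=580
add edx, 4 → edx=580+4=584
add ebx, 1 → ebx=5+1=6
cmp ebx, 7  (cmp 6,7)
jne L0: taken
add eax, 9 → eax=35+9=44
imul edx, ebx → edx=584*6=3504
add edx, 4 → edx=3504+4=3508
add ebx, 1 → ebx=6+1=7
cmp ebx, 7  (cmp 7,7)
jne L0: not taken
halt.
Total executed instructions: 28.

28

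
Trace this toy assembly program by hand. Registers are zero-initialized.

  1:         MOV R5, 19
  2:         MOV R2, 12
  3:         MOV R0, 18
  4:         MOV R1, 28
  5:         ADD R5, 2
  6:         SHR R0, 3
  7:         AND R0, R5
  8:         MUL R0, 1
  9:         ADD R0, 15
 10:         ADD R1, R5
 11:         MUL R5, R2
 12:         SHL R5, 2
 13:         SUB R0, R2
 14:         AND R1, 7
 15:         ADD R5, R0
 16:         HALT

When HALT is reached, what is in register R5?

after MOV R5, 19: R5=19
after MOV R2, 12: R2=12
after MOV R0, 18: R0=18
after MOV R1, 28: R1=28
after ADD R5, 2: R5=19+2=21
after SHR R0, 3: R0=18>>3=2
after AND R0, R5: R0=2&21=0
after MUL R0, 1: R0=0*1=0
after ADD R0, 15: R0=0+15=15
after ADD R1, R5: R1=28+21=49
after MUL R5, R2: R5=21*12=252
after SHL R5, 2: R5=252<<2=1008
after SUB R0, R2: R0=15-12=3
after AND R1, 7: R1=49&7=1
after ADD R5, R0: R5=1008+3=1011
halt.

1011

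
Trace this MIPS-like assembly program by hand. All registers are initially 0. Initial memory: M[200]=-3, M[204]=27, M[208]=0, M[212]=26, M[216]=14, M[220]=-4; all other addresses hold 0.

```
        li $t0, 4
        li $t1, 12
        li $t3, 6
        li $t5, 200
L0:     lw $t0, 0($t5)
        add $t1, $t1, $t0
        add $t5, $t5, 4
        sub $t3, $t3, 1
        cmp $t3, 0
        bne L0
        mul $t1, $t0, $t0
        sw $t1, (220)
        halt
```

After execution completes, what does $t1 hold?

after li $t0, 4: $t0=4
after li $t1, 12: $t1=12
after li $t3, 6: $t3=6
after li $t5, 200: $t5=200
after lw $t0, 0($t5): $t0=M[200]=-3
after add $t1, $t1, $t0: $t1=12+(-3)=9
after add $t5, $t5, 4: $t5=200+4=204
after sub $t3, $t3, 1: $t3=6-1=5
cmp $t3, 0  (cmp 5,0)
bne L0: taken
after lw $t0, 0($t5): $t0=M[204]=27
after add $t1, $t1, $t0: $t1=9+27=36
after add $t5, $t5, 4: $t5=204+4=208
after sub $t3, $t3, 1: $t3=5-1=4
cmp $t3, 0  (cmp 4,0)
bne L0: taken
after lw $t0, 0($t5): $t0=M[208]=0
after add $t1, $t1, $t0: $t1=36+0=36
after add $t5, $t5, 4: $t5=208+4=212
after sub $t3, $t3, 1: $t3=4-1=3
cmp $t3, 0  (cmp 3,0)
bne L0: taken
after lw $t0, 0($t5): $t0=M[212]=26
after add $t1, $t1, $t0: $t1=36+26=62
after add $t5, $t5, 4: $t5=212+4=216
after sub $t3, $t3, 1: $t3=3-1=2
cmp $t3, 0  (cmp 2,0)
bne L0: taken
after lw $t0, 0($t5): $t0=M[216]=14
after add $t1, $t1, $t0: $t1=62+14=76
after add $t5, $t5, 4: $t5=216+4=220
after sub $t3, $t3, 1: $t3=2-1=1
cmp $t3, 0  (cmp 1,0)
bne L0: taken
after lw $t0, 0($t5): $t0=M[220]=-4
after add $t1, $t1, $t0: $t1=76+(-4)=72
after add $t5, $t5, 4: $t5=220+4=224
after sub $t3, $t3, 1: $t3=1-1=0
cmp $t3, 0  (cmp 0,0)
bne L0: not taken
after mul $t1, $t0, $t0: $t1=(-4)*(-4)=16
sw $t1, (220) → M[220]=16
halt.

16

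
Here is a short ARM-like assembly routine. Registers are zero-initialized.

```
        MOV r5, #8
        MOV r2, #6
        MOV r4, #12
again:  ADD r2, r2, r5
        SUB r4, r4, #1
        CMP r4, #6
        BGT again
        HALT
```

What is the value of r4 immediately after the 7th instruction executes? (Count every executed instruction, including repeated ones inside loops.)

11

after MOV r5, #8: r5=8
after MOV r2, #6: r2=6
after MOV r4, #12: r4=12
after ADD r2, r2, r5: r2=6+8=14
after SUB r4, r4, #1: r4=12-1=11
CMP r4, #6  (cmp 11,6)
BGT again: taken
After step 7: r4 = 11.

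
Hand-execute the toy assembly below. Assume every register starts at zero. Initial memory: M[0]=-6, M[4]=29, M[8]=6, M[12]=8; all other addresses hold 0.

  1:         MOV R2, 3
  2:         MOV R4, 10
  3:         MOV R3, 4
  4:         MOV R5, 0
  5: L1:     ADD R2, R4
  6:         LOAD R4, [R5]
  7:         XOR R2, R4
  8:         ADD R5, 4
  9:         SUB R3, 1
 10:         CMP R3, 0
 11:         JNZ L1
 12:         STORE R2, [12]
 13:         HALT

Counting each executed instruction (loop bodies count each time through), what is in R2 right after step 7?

R2=3
R4=10
R3=4
R5=0
R2=3+10=13
R4=M[0]=-6
R2=13^(-6)=-9
After step 7: R2 = -9.

-9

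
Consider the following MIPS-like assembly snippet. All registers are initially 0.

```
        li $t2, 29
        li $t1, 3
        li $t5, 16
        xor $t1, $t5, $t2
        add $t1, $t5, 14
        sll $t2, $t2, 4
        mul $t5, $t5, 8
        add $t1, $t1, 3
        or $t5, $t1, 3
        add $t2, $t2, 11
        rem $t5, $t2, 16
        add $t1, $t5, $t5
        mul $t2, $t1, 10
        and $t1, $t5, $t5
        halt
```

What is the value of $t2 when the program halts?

$t2=29
$t1=3
$t5=16
$t1=16^29=13
$t1=16+14=30
$t2=29<<4=464
$t5=16*8=128
$t1=30+3=33
$t5=33|3=35
$t2=464+11=475
$t5=475%16=11
$t1=11+11=22
$t2=22*10=220
$t1=11&11=11
halt.

220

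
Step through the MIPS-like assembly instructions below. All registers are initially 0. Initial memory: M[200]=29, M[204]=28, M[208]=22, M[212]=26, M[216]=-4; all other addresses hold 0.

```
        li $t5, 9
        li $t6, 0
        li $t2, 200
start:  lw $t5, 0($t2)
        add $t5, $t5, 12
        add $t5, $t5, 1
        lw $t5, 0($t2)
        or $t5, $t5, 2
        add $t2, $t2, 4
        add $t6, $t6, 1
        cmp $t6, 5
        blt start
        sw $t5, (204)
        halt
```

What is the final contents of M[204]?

$t5=9
$t6=0
$t2=200
$t5=M[200]=29
$t5=29+12=41
$t5=41+1=42
$t5=M[200]=29
$t5=29|2=31
$t2=200+4=204
$t6=0+1=1
cmp $t6, 5  (cmp 1,5)
blt start: taken
$t5=M[204]=28
$t5=28+12=40
$t5=40+1=41
$t5=M[204]=28
$t5=28|2=30
$t2=204+4=208
$t6=1+1=2
cmp $t6, 5  (cmp 2,5)
blt start: taken
$t5=M[208]=22
$t5=22+12=34
$t5=34+1=35
$t5=M[208]=22
$t5=22|2=22
$t2=208+4=212
$t6=2+1=3
cmp $t6, 5  (cmp 3,5)
blt start: taken
$t5=M[212]=26
$t5=26+12=38
$t5=38+1=39
$t5=M[212]=26
$t5=26|2=26
$t2=212+4=216
$t6=3+1=4
cmp $t6, 5  (cmp 4,5)
blt start: taken
$t5=M[216]=-4
$t5=(-4)+12=8
$t5=8+1=9
$t5=M[216]=-4
$t5=(-4)|2=-2
$t2=216+4=220
$t6=4+1=5
cmp $t6, 5  (cmp 5,5)
blt start: not taken
sw $t5, (204) → M[204]=-2
halt.

-2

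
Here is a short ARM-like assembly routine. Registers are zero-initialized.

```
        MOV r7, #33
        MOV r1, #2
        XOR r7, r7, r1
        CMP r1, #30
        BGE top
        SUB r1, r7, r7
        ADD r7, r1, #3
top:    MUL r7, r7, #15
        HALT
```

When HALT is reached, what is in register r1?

MOV r7, #33 → r7=33
MOV r1, #2 → r1=2
XOR r7, r7, r1 → r7=33^2=35
CMP r1, #30  (cmp 2,30)
BGE top: not taken
SUB r1, r7, r7 → r1=35-35=0
ADD r7, r1, #3 → r7=0+3=3
MUL r7, r7, #15 → r7=3*15=45
halt.

0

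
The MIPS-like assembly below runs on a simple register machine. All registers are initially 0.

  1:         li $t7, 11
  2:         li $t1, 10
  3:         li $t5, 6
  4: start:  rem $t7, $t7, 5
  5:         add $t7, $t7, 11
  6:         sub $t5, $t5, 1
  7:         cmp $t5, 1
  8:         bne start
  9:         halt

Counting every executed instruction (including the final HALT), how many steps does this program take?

after li $t7, 11: $t7=11
after li $t1, 10: $t1=10
after li $t5, 6: $t5=6
after rem $t7, $t7, 5: $t7=11%5=1
after add $t7, $t7, 11: $t7=1+11=12
after sub $t5, $t5, 1: $t5=6-1=5
cmp $t5, 1  (cmp 5,1)
bne start: taken
after rem $t7, $t7, 5: $t7=12%5=2
after add $t7, $t7, 11: $t7=2+11=13
after sub $t5, $t5, 1: $t5=5-1=4
cmp $t5, 1  (cmp 4,1)
bne start: taken
after rem $t7, $t7, 5: $t7=13%5=3
after add $t7, $t7, 11: $t7=3+11=14
after sub $t5, $t5, 1: $t5=4-1=3
cmp $t5, 1  (cmp 3,1)
bne start: taken
after rem $t7, $t7, 5: $t7=14%5=4
after add $t7, $t7, 11: $t7=4+11=15
after sub $t5, $t5, 1: $t5=3-1=2
cmp $t5, 1  (cmp 2,1)
bne start: taken
after rem $t7, $t7, 5: $t7=15%5=0
after add $t7, $t7, 11: $t7=0+11=11
after sub $t5, $t5, 1: $t5=2-1=1
cmp $t5, 1  (cmp 1,1)
bne start: not taken
halt.
Total executed instructions: 29.

29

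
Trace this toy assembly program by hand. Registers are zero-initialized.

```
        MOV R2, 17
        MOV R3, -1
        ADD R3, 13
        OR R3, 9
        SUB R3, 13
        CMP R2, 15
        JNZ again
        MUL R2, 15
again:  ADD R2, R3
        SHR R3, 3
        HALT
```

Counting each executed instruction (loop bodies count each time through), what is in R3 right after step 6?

after MOV R2, 17: R2=17
after MOV R3, -1: R3=-1
after ADD R3, 13: R3=(-1)+13=12
after OR R3, 9: R3=12|9=13
after SUB R3, 13: R3=13-13=0
CMP R2, 15  (cmp 17,15)
After step 6: R3 = 0.

0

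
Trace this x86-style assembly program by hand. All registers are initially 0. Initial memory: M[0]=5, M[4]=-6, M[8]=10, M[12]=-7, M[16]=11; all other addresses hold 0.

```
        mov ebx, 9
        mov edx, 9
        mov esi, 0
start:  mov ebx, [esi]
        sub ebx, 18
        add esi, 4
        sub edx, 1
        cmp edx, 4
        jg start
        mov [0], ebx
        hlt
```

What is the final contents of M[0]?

after mov ebx, 9: ebx=9
after mov edx, 9: edx=9
after mov esi, 0: esi=0
after mov ebx, [esi]: ebx=M[0]=5
after sub ebx, 18: ebx=5-18=-13
after add esi, 4: esi=0+4=4
after sub edx, 1: edx=9-1=8
cmp edx, 4  (cmp 8,4)
jg start: taken
after mov ebx, [esi]: ebx=M[4]=-6
after sub ebx, 18: ebx=(-6)-18=-24
after add esi, 4: esi=4+4=8
after sub edx, 1: edx=8-1=7
cmp edx, 4  (cmp 7,4)
jg start: taken
after mov ebx, [esi]: ebx=M[8]=10
after sub ebx, 18: ebx=10-18=-8
after add esi, 4: esi=8+4=12
after sub edx, 1: edx=7-1=6
cmp edx, 4  (cmp 6,4)
jg start: taken
after mov ebx, [esi]: ebx=M[12]=-7
after sub ebx, 18: ebx=(-7)-18=-25
after add esi, 4: esi=12+4=16
after sub edx, 1: edx=6-1=5
cmp edx, 4  (cmp 5,4)
jg start: taken
after mov ebx, [esi]: ebx=M[16]=11
after sub ebx, 18: ebx=11-18=-7
after add esi, 4: esi=16+4=20
after sub edx, 1: edx=5-1=4
cmp edx, 4  (cmp 4,4)
jg start: not taken
mov [0], ebx → M[0]=-7
halt.

-7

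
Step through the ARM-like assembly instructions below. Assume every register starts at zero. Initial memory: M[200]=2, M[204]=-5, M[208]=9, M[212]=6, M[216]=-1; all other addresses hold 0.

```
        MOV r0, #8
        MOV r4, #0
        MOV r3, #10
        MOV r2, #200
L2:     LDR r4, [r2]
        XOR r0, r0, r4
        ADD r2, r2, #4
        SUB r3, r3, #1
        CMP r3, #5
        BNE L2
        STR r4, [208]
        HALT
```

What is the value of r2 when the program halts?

220

MOV r0, #8 → r0=8
MOV r4, #0 → r4=0
MOV r3, #10 → r3=10
MOV r2, #200 → r2=200
LDR r4, [r2] → r4=M[200]=2
XOR r0, r0, r4 → r0=8^2=10
ADD r2, r2, #4 → r2=200+4=204
SUB r3, r3, #1 → r3=10-1=9
CMP r3, #5  (cmp 9,5)
BNE L2: taken
LDR r4, [r2] → r4=M[204]=-5
XOR r0, r0, r4 → r0=10^(-5)=-15
ADD r2, r2, #4 → r2=204+4=208
SUB r3, r3, #1 → r3=9-1=8
CMP r3, #5  (cmp 8,5)
BNE L2: taken
LDR r4, [r2] → r4=M[208]=9
XOR r0, r0, r4 → r0=(-15)^9=-8
ADD r2, r2, #4 → r2=208+4=212
SUB r3, r3, #1 → r3=8-1=7
CMP r3, #5  (cmp 7,5)
BNE L2: taken
LDR r4, [r2] → r4=M[212]=6
XOR r0, r0, r4 → r0=(-8)^6=-2
ADD r2, r2, #4 → r2=212+4=216
SUB r3, r3, #1 → r3=7-1=6
CMP r3, #5  (cmp 6,5)
BNE L2: taken
LDR r4, [r2] → r4=M[216]=-1
XOR r0, r0, r4 → r0=(-2)^(-1)=1
ADD r2, r2, #4 → r2=216+4=220
SUB r3, r3, #1 → r3=6-1=5
CMP r3, #5  (cmp 5,5)
BNE L2: not taken
STR r4, [208] → M[208]=-1
halt.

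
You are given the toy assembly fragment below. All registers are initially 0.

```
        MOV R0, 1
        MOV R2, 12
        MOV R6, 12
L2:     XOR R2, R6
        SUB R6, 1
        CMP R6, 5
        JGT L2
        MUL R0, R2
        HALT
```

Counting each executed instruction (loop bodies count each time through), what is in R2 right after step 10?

after MOV R0, 1: R0=1
after MOV R2, 12: R2=12
after MOV R6, 12: R6=12
after XOR R2, R6: R2=12^12=0
after SUB R6, 1: R6=12-1=11
CMP R6, 5  (cmp 11,5)
JGT L2: taken
after XOR R2, R6: R2=0^11=11
after SUB R6, 1: R6=11-1=10
CMP R6, 5  (cmp 10,5)
After step 10: R2 = 11.

11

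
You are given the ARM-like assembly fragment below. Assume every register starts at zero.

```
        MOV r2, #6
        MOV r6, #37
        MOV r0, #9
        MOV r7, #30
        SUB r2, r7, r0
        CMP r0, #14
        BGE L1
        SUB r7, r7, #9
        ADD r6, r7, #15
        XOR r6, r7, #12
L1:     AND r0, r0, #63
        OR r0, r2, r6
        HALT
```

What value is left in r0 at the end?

29

r2=6
r6=37
r0=9
r7=30
r2=30-9=21
CMP r0, #14  (cmp 9,14)
BGE L1: not taken
r7=30-9=21
r6=21+15=36
r6=21^12=25
r0=9&63=9
r0=21|25=29
halt.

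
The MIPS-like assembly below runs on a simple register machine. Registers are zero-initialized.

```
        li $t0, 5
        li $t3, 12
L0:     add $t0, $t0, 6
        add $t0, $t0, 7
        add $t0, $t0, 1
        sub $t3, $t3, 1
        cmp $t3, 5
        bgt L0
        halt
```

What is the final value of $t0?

103

li $t0, 5 → $t0=5
li $t3, 12 → $t3=12
add $t0, $t0, 6 → $t0=5+6=11
add $t0, $t0, 7 → $t0=11+7=18
add $t0, $t0, 1 → $t0=18+1=19
sub $t3, $t3, 1 → $t3=12-1=11
cmp $t3, 5  (cmp 11,5)
bgt L0: taken
add $t0, $t0, 6 → $t0=19+6=25
add $t0, $t0, 7 → $t0=25+7=32
add $t0, $t0, 1 → $t0=32+1=33
sub $t3, $t3, 1 → $t3=11-1=10
cmp $t3, 5  (cmp 10,5)
bgt L0: taken
add $t0, $t0, 6 → $t0=33+6=39
add $t0, $t0, 7 → $t0=39+7=46
add $t0, $t0, 1 → $t0=46+1=47
sub $t3, $t3, 1 → $t3=10-1=9
cmp $t3, 5  (cmp 9,5)
bgt L0: taken
add $t0, $t0, 6 → $t0=47+6=53
add $t0, $t0, 7 → $t0=53+7=60
add $t0, $t0, 1 → $t0=60+1=61
sub $t3, $t3, 1 → $t3=9-1=8
cmp $t3, 5  (cmp 8,5)
bgt L0: taken
add $t0, $t0, 6 → $t0=61+6=67
add $t0, $t0, 7 → $t0=67+7=74
add $t0, $t0, 1 → $t0=74+1=75
sub $t3, $t3, 1 → $t3=8-1=7
cmp $t3, 5  (cmp 7,5)
bgt L0: taken
add $t0, $t0, 6 → $t0=75+6=81
add $t0, $t0, 7 → $t0=81+7=88
add $t0, $t0, 1 → $t0=88+1=89
sub $t3, $t3, 1 → $t3=7-1=6
cmp $t3, 5  (cmp 6,5)
bgt L0: taken
add $t0, $t0, 6 → $t0=89+6=95
add $t0, $t0, 7 → $t0=95+7=102
add $t0, $t0, 1 → $t0=102+1=103
sub $t3, $t3, 1 → $t3=6-1=5
cmp $t3, 5  (cmp 5,5)
bgt L0: not taken
halt.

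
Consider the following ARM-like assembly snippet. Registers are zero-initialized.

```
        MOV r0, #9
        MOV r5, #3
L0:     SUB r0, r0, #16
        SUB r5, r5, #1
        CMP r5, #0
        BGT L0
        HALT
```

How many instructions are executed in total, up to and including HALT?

after MOV r0, #9: r0=9
after MOV r5, #3: r5=3
after SUB r0, r0, #16: r0=9-16=-7
after SUB r5, r5, #1: r5=3-1=2
CMP r5, #0  (cmp 2,0)
BGT L0: taken
after SUB r0, r0, #16: r0=(-7)-16=-23
after SUB r5, r5, #1: r5=2-1=1
CMP r5, #0  (cmp 1,0)
BGT L0: taken
after SUB r0, r0, #16: r0=(-23)-16=-39
after SUB r5, r5, #1: r5=1-1=0
CMP r5, #0  (cmp 0,0)
BGT L0: not taken
halt.
Total executed instructions: 15.

15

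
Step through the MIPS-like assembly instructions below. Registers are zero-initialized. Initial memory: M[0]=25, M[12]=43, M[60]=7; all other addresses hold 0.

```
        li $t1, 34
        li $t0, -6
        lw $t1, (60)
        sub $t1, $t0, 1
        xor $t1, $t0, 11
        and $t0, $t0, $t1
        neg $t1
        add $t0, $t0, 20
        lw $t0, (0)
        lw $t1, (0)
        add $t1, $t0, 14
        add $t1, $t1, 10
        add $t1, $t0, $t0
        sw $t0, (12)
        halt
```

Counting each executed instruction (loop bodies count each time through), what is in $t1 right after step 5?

-15

$t1=34
$t0=-6
$t1=M[60]=7
$t1=(-6)-1=-7
$t1=(-6)^11=-15
After step 5: $t1 = -15.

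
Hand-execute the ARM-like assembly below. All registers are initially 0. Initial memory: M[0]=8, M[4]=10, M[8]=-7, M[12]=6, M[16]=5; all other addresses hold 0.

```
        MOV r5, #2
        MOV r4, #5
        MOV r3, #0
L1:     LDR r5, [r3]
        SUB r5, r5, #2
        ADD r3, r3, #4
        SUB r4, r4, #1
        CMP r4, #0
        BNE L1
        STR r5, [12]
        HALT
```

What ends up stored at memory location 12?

MOV r5, #2 → r5=2
MOV r4, #5 → r4=5
MOV r3, #0 → r3=0
LDR r5, [r3] → r5=M[0]=8
SUB r5, r5, #2 → r5=8-2=6
ADD r3, r3, #4 → r3=0+4=4
SUB r4, r4, #1 → r4=5-1=4
CMP r4, #0  (cmp 4,0)
BNE L1: taken
LDR r5, [r3] → r5=M[4]=10
SUB r5, r5, #2 → r5=10-2=8
ADD r3, r3, #4 → r3=4+4=8
SUB r4, r4, #1 → r4=4-1=3
CMP r4, #0  (cmp 3,0)
BNE L1: taken
LDR r5, [r3] → r5=M[8]=-7
SUB r5, r5, #2 → r5=(-7)-2=-9
ADD r3, r3, #4 → r3=8+4=12
SUB r4, r4, #1 → r4=3-1=2
CMP r4, #0  (cmp 2,0)
BNE L1: taken
LDR r5, [r3] → r5=M[12]=6
SUB r5, r5, #2 → r5=6-2=4
ADD r3, r3, #4 → r3=12+4=16
SUB r4, r4, #1 → r4=2-1=1
CMP r4, #0  (cmp 1,0)
BNE L1: taken
LDR r5, [r3] → r5=M[16]=5
SUB r5, r5, #2 → r5=5-2=3
ADD r3, r3, #4 → r3=16+4=20
SUB r4, r4, #1 → r4=1-1=0
CMP r4, #0  (cmp 0,0)
BNE L1: not taken
STR r5, [12] → M[12]=3
halt.

3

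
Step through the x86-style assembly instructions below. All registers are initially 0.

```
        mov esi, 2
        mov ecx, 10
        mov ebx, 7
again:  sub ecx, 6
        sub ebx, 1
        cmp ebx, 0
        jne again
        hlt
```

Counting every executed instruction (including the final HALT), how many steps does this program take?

after mov esi, 2: esi=2
after mov ecx, 10: ecx=10
after mov ebx, 7: ebx=7
after sub ecx, 6: ecx=10-6=4
after sub ebx, 1: ebx=7-1=6
cmp ebx, 0  (cmp 6,0)
jne again: taken
after sub ecx, 6: ecx=4-6=-2
after sub ebx, 1: ebx=6-1=5
cmp ebx, 0  (cmp 5,0)
jne again: taken
after sub ecx, 6: ecx=(-2)-6=-8
after sub ebx, 1: ebx=5-1=4
cmp ebx, 0  (cmp 4,0)
jne again: taken
after sub ecx, 6: ecx=(-8)-6=-14
after sub ebx, 1: ebx=4-1=3
cmp ebx, 0  (cmp 3,0)
jne again: taken
after sub ecx, 6: ecx=(-14)-6=-20
after sub ebx, 1: ebx=3-1=2
cmp ebx, 0  (cmp 2,0)
jne again: taken
after sub ecx, 6: ecx=(-20)-6=-26
after sub ebx, 1: ebx=2-1=1
cmp ebx, 0  (cmp 1,0)
jne again: taken
after sub ecx, 6: ecx=(-26)-6=-32
after sub ebx, 1: ebx=1-1=0
cmp ebx, 0  (cmp 0,0)
jne again: not taken
halt.
Total executed instructions: 32.

32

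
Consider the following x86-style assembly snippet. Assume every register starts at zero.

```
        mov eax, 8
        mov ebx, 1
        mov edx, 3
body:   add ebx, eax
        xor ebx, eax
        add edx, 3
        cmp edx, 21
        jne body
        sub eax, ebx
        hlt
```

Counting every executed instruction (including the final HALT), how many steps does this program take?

35

eax=8
ebx=1
edx=3
ebx=1+8=9
ebx=9^8=1
edx=3+3=6
cmp edx, 21  (cmp 6,21)
jne body: taken
ebx=1+8=9
ebx=9^8=1
edx=6+3=9
cmp edx, 21  (cmp 9,21)
jne body: taken
ebx=1+8=9
ebx=9^8=1
edx=9+3=12
cmp edx, 21  (cmp 12,21)
jne body: taken
ebx=1+8=9
ebx=9^8=1
edx=12+3=15
cmp edx, 21  (cmp 15,21)
jne body: taken
ebx=1+8=9
ebx=9^8=1
edx=15+3=18
cmp edx, 21  (cmp 18,21)
jne body: taken
ebx=1+8=9
ebx=9^8=1
edx=18+3=21
cmp edx, 21  (cmp 21,21)
jne body: not taken
eax=8-1=7
halt.
Total executed instructions: 35.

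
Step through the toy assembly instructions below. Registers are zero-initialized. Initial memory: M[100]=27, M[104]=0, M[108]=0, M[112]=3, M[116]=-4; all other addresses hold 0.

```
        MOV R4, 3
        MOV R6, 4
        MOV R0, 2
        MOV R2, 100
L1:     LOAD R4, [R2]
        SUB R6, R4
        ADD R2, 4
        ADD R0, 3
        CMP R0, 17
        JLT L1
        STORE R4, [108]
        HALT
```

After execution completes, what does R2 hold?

R4=3
R6=4
R0=2
R2=100
R4=M[100]=27
R6=4-27=-23
R2=100+4=104
R0=2+3=5
CMP R0, 17  (cmp 5,17)
JLT L1: taken
R4=M[104]=0
R6=(-23)-0=-23
R2=104+4=108
R0=5+3=8
CMP R0, 17  (cmp 8,17)
JLT L1: taken
R4=M[108]=0
R6=(-23)-0=-23
R2=108+4=112
R0=8+3=11
CMP R0, 17  (cmp 11,17)
JLT L1: taken
R4=M[112]=3
R6=(-23)-3=-26
R2=112+4=116
R0=11+3=14
CMP R0, 17  (cmp 14,17)
JLT L1: taken
R4=M[116]=-4
R6=(-26)-(-4)=-22
R2=116+4=120
R0=14+3=17
CMP R0, 17  (cmp 17,17)
JLT L1: not taken
STORE R4, [108] → M[108]=-4
halt.

120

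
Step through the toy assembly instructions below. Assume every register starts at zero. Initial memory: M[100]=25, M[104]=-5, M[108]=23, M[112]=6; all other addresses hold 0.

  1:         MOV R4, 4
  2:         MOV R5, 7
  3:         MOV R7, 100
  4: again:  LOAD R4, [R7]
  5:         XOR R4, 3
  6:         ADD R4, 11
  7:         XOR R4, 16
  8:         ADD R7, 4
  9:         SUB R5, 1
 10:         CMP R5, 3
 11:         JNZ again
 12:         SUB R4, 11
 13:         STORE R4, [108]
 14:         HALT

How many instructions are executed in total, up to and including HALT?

38

after MOV R4, 4: R4=4
after MOV R5, 7: R5=7
after MOV R7, 100: R7=100
after LOAD R4, [R7]: R4=M[100]=25
after XOR R4, 3: R4=25^3=26
after ADD R4, 11: R4=26+11=37
after XOR R4, 16: R4=37^16=53
after ADD R7, 4: R7=100+4=104
after SUB R5, 1: R5=7-1=6
CMP R5, 3  (cmp 6,3)
JNZ again: taken
after LOAD R4, [R7]: R4=M[104]=-5
after XOR R4, 3: R4=(-5)^3=-8
after ADD R4, 11: R4=(-8)+11=3
after XOR R4, 16: R4=3^16=19
after ADD R7, 4: R7=104+4=108
after SUB R5, 1: R5=6-1=5
CMP R5, 3  (cmp 5,3)
JNZ again: taken
after LOAD R4, [R7]: R4=M[108]=23
after XOR R4, 3: R4=23^3=20
after ADD R4, 11: R4=20+11=31
after XOR R4, 16: R4=31^16=15
after ADD R7, 4: R7=108+4=112
after SUB R5, 1: R5=5-1=4
CMP R5, 3  (cmp 4,3)
JNZ again: taken
after LOAD R4, [R7]: R4=M[112]=6
after XOR R4, 3: R4=6^3=5
after ADD R4, 11: R4=5+11=16
after XOR R4, 16: R4=16^16=0
after ADD R7, 4: R7=112+4=116
after SUB R5, 1: R5=4-1=3
CMP R5, 3  (cmp 3,3)
JNZ again: not taken
after SUB R4, 11: R4=0-11=-11
STORE R4, [108] → M[108]=-11
halt.
Total executed instructions: 38.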